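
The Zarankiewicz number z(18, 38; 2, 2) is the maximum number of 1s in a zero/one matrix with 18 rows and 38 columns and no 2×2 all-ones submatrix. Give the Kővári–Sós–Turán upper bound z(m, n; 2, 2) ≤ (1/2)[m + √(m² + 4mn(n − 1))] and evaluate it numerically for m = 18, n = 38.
z(18, 38; 2, 2) ≤ (1/2)[18 + √(18² + 4·18·38·37)] = (1/2)[18 + √101556] = 168.3393

Kővári–Sós–Turán: let r_1, ..., r_18 be the row sums and z = Σ r_i the total number of 1s. Each pair of columns can share at most one row with both entries 1 (else a 2×2 all-ones block appears), so Σ_i C(r_i, 2) ≤ C(38, 2) = 703. By convexity Σ_i C(r_i, 2) ≥ 18·C(z/18, 2) = z(z − 18)/(2·18), giving z² − 18z − 18·38·37 ≤ 0 and hence z ≤ (1/2)[18 + √(324 + 4·25308)] = (1/2)[18 + √101556] ≈ (1/2)(18 + 318.6785) = 168.3393.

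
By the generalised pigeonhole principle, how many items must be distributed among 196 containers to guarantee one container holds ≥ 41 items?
n = (41 − 1)·196 + 1 = 7841

By the generalised pigeonhole principle, to guarantee some box contains ≥ r objects we need more than (r − 1) · k objects total. Threshold: n = (r − 1) · k + 1. With r = 41 and k = 196: n = 40 · 196 + 1 = 7840 + 1 = 7841. For n = 7840 = 40 · 196, we can put exactly 40 objects in every box, avoiding 41 in any single one — so 7841 is tight.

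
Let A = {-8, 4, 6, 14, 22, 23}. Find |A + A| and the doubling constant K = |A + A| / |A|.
K = |A + A| / |A| = 20/6 = 10/3

Enumerate A + A = {a + b : a, b ∈ A}. With |A| = 6, there are |A|^2 = 36 ordered sum pairs; collecting distinct values, A + A = {-16, -4, -2, 6, 8, 10, 12, 14, 15, 18, 20, 26, 27, 28, 29, 36, 37, 44, 45, 46}, so |A + A| = 20. Thus K = 20/6 = 10/3. For comparison, the minimum possible |A + A| over all 6-element sets is 2·6 − 1 = 11 (so min K = 11/6), attained only by arithmetic progressions.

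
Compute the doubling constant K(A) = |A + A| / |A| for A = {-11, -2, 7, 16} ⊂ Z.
K = |A + A| / |A| = 7/4

Enumerate A + A = {a + b : a, b ∈ A}. With |A| = 4, there are |A|^2 = 16 ordered sum pairs; collecting distinct values, A + A = {-22, -13, -4, 5, 14, 23, 32}, so |A + A| = 7. Thus K = 7/4. Here |A + A| = 2|A| − 1 = 7, the minimum possible — so K = 7/4 is minimal, which holds iff A is an arithmetic progression.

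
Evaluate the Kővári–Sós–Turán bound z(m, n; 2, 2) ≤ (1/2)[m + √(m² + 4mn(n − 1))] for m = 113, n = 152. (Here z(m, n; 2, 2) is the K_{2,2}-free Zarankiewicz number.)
z(113, 152; 2, 2) ≤ (1/2)[113 + √(113² + 4·113·152·151)] = (1/2)[113 + √10387073] = 1667.9491

Kővári–Sós–Turán: let r_1, ..., r_113 be the row sums and z = Σ r_i the total number of 1s. Each pair of columns can share at most one row with both entries 1 (else a 2×2 all-ones block appears), so Σ_i C(r_i, 2) ≤ C(152, 2) = 11476. By convexity Σ_i C(r_i, 2) ≥ 113·C(z/113, 2) = z(z − 113)/(2·113), giving z² − 113z − 113·152·151 ≤ 0 and hence z ≤ (1/2)[113 + √(12769 + 4·2593576)] = (1/2)[113 + √10387073] ≈ (1/2)(113 + 3222.8982) = 1667.9491.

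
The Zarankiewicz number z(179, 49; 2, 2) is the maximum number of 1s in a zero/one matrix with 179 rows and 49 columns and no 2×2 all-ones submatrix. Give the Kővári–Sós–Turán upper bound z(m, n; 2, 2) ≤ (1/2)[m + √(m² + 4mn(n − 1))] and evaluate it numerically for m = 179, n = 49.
z(179, 49; 2, 2) ≤ (1/2)[179 + √(179² + 4·179·49·48)] = (1/2)[179 + √1716073] = 744.4948

Kővári–Sós–Turán: let r_1, ..., r_179 be the row sums and z = Σ r_i the total number of 1s. Each pair of columns can share at most one row with both entries 1 (else a 2×2 all-ones block appears), so Σ_i C(r_i, 2) ≤ C(49, 2) = 1176. By convexity Σ_i C(r_i, 2) ≥ 179·C(z/179, 2) = z(z − 179)/(2·179), giving z² − 179z − 179·49·48 ≤ 0 and hence z ≤ (1/2)[179 + √(32041 + 4·421008)] = (1/2)[179 + √1716073] ≈ (1/2)(179 + 1309.9897) = 744.4948.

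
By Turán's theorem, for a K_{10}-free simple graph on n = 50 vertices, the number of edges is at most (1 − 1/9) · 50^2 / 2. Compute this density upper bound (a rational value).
Turán density bound = (8/9) · 50^2/2 = 10000/9 ≈ 1111.1111

Turán's theorem: ex(n, K_{r+1}) is achieved by the complete r-partite Turán graph T(n, r) with parts as balanced as possible, and is at most (1 − 1/r) · n^2/2. For r = 9, n = 50: the density bound is (8/9) · 2500/2 = 10000/9 ≈ 1111.1111. The integer-valued extremum is e(T(50, 9)) = 1110, which is strictly less than the density bound 10000/9 since 9 ∤ 50 (the parts of T(50, 9) cannot all be equal).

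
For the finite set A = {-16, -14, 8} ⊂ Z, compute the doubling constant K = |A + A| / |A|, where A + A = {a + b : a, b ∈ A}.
K = |A + A| / |A| = 6/3 = 2

Enumerate A + A = {a + b : a, b ∈ A}. With |A| = 3, there are |A|^2 = 9 ordered sum pairs; collecting distinct values, A + A = {-32, -30, -28, -8, -6, 16}, so |A + A| = 6. Thus K = 6/3 = 2. For comparison, the minimum possible |A + A| over all 3-element sets is 2·3 − 1 = 5 (so min K = 5/3), attained only by arithmetic progressions.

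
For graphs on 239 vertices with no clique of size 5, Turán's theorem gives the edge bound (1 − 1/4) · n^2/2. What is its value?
Turán density bound = (3/4) · 239^2/2 = 171363/8 ≈ 21420.375

Turán's theorem: ex(n, K_{r+1}) is achieved by the complete r-partite Turán graph T(n, r) with parts as balanced as possible, and is at most (1 − 1/r) · n^2/2. For r = 4, n = 239: the density bound is (3/4) · 57121/2 = 171363/8 ≈ 21420.375. The integer-valued extremum is e(T(239, 4)) = 21420, which is strictly less than the density bound 171363/8 since 4 ∤ 239 (the parts of T(239, 4) cannot all be equal).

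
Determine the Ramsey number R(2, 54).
R(2, 54) = 54

R(2, k) = k for all k ≥ 2: in a 2-colouring of K_k, either some edge is red (a red K_2) or all edges are blue (a blue K_k). And K_{53} coloured all-blue has no blue K_54, so R(2, 54) > 53. Hence R(2, 54) = 54.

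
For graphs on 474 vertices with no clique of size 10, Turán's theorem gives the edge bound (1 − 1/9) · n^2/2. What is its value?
Turán density bound = (8/9) · 474^2/2 = 99856

Turán's theorem: ex(n, K_{r+1}) is achieved by the complete r-partite Turán graph T(n, r) with parts as balanced as possible, and is at most (1 − 1/r) · n^2/2. For r = 9, n = 474: the density bound is (8/9) · 224676/2 = 99856. The integer-valued extremum is e(T(474, 9)) = 99855, which is strictly less than the density bound 99856 since 9 ∤ 474 (the parts of T(474, 9) cannot all be equal).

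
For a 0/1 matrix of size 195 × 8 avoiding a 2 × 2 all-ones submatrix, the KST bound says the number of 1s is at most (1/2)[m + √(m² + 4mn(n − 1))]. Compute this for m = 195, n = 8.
z(195, 8; 2, 2) ≤ (1/2)[195 + √(195² + 4·195·8·7)] = (1/2)[195 + √81705] = 240.4204

Kővári–Sós–Turán: let r_1, ..., r_195 be the row sums and z = Σ r_i the total number of 1s. Each pair of columns can share at most one row with both entries 1 (else a 2×2 all-ones block appears), so Σ_i C(r_i, 2) ≤ C(8, 2) = 28. By convexity Σ_i C(r_i, 2) ≥ 195·C(z/195, 2) = z(z − 195)/(2·195), giving z² − 195z − 195·8·7 ≤ 0 and hence z ≤ (1/2)[195 + √(38025 + 4·10920)] = (1/2)[195 + √81705] ≈ (1/2)(195 + 285.8409) = 240.4204.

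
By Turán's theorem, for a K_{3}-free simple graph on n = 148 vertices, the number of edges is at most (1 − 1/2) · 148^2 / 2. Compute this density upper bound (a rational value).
Turán density bound = (1/2) · 148^2/2 = 5476

Turán's theorem: ex(n, K_{r+1}) is achieved by the complete r-partite Turán graph T(n, r) with parts as balanced as possible, and is at most (1 − 1/r) · n^2/2. For r = 2, n = 148: the density bound is (1/2) · 21904/2 = 5476. Since 2 ∣ 148, the Turán graph T(148, 2) has parts of equal size 74, and its edge count e(T(148, 2)) = 5476 attains the density bound exactly.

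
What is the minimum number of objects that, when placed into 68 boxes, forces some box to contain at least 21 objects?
n = (21 − 1)·68 + 1 = 1361

By the generalised pigeonhole principle, to guarantee some box contains ≥ r objects we need more than (r − 1) · k objects total. Threshold: n = (r − 1) · k + 1. With r = 21 and k = 68: n = 20 · 68 + 1 = 1360 + 1 = 1361. For n = 1360 = 20 · 68, we can put exactly 20 objects in every box, avoiding 21 in any single one — so 1361 is tight.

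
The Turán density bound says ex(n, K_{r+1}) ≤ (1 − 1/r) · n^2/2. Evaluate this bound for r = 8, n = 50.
Turán density bound = (7/8) · 50^2/2 = 4375/4 ≈ 1093.75

Turán's theorem: ex(n, K_{r+1}) is achieved by the complete r-partite Turán graph T(n, r) with parts as balanced as possible, and is at most (1 − 1/r) · n^2/2. For r = 8, n = 50: the density bound is (7/8) · 2500/2 = 4375/4 ≈ 1093.75. The integer-valued extremum is e(T(50, 8)) = 1093, which is strictly less than the density bound 4375/4 since 8 ∤ 50 (the parts of T(50, 8) cannot all be equal).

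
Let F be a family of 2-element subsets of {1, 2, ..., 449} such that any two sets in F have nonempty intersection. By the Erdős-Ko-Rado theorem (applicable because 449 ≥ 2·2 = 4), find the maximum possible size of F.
max |F| = C(448, 1) = 448

Erdős-Ko-Rado (1961): when n ≥ 2k, max |F| = C(n−1, k−1). The bound is attained by the star {A : i ∈ A} for any fixed i ∈ [n]. Here C(449−1, 2−1) = C(448, 1) = 448.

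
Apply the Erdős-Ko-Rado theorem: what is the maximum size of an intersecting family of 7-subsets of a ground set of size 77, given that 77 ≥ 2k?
max |F| = C(76, 6) = 218618940

The Erdős-Ko-Rado theorem states: for n ≥ 2k, an intersecting family of k-subsets of an n-element set has size at most C(n − 1, k − 1), with equality for 'star' families {A ⊆ [n] : |A| = k, i ∈ A} (fix an element i). For n = 77, k = 7: C(76, 6) = 218618940.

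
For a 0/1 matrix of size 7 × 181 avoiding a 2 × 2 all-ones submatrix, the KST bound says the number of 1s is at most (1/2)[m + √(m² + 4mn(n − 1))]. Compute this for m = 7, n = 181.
z(7, 181; 2, 2) ≤ (1/2)[7 + √(7² + 4·7·181·180)] = (1/2)[7 + √912289] = 481.0691

Kővári–Sós–Turán: let r_1, ..., r_7 be the row sums and z = Σ r_i the total number of 1s. Each pair of columns can share at most one row with both entries 1 (else a 2×2 all-ones block appears), so Σ_i C(r_i, 2) ≤ C(181, 2) = 16290. By convexity Σ_i C(r_i, 2) ≥ 7·C(z/7, 2) = z(z − 7)/(2·7), giving z² − 7z − 7·181·180 ≤ 0 and hence z ≤ (1/2)[7 + √(49 + 4·228060)] = (1/2)[7 + √912289] ≈ (1/2)(7 + 955.1382) = 481.0691.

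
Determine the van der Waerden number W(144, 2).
W(144, 2) = 144 + 1 = 145

A 2-term AP is any pair of integers, so a monochromatic 2-AP exists iff some colour is used at least twice. With 144 colours, the colouring i ↦ i on {1, ..., 144} uses each colour once, avoiding any monochromatic pair, so W(144, 2) > 144. For {1, ..., 145}, pigeonhole forces two integers of the same colour, which form a monochromatic 2-AP. Hence W(144, 2) = 145.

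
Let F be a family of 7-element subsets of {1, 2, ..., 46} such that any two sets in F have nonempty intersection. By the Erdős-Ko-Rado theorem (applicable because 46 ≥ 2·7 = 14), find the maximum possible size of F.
max |F| = C(45, 6) = 8145060

The Erdős-Ko-Rado theorem states: for n ≥ 2k, an intersecting family of k-subsets of an n-element set has size at most C(n − 1, k − 1), with equality for 'star' families {A ⊆ [n] : |A| = k, i ∈ A} (fix an element i). For n = 46, k = 7: C(45, 6) = 8145060.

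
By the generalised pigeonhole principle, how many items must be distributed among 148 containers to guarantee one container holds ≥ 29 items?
n = (29 − 1)·148 + 1 = 4145

By the generalised pigeonhole principle, to guarantee some box contains ≥ r objects we need more than (r − 1) · k objects total. Threshold: n = (r − 1) · k + 1. With r = 29 and k = 148: n = 28 · 148 + 1 = 4144 + 1 = 4145. For n = 4144 = 28 · 148, we can put exactly 28 objects in every box, avoiding 29 in any single one — so 4145 is tight.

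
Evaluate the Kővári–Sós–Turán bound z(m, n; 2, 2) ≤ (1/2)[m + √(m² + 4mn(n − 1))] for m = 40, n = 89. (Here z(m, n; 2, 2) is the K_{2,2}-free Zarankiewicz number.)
z(40, 89; 2, 2) ≤ (1/2)[40 + √(40² + 4·40·89·88)] = (1/2)[40 + √1254720] = 580.0714

Kővári–Sós–Turán: let r_1, ..., r_40 be the row sums and z = Σ r_i the total number of 1s. Each pair of columns can share at most one row with both entries 1 (else a 2×2 all-ones block appears), so Σ_i C(r_i, 2) ≤ C(89, 2) = 3916. By convexity Σ_i C(r_i, 2) ≥ 40·C(z/40, 2) = z(z − 40)/(2·40), giving z² − 40z − 40·89·88 ≤ 0 and hence z ≤ (1/2)[40 + √(1600 + 4·313280)] = (1/2)[40 + √1254720] ≈ (1/2)(40 + 1120.1428) = 580.0714.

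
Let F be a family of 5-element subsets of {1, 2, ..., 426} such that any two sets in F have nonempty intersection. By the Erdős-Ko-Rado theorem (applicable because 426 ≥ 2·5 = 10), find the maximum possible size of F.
max |F| = C(425, 4) = 1340282550

Erdős-Ko-Rado (1961): when n ≥ 2k, max |F| = C(n−1, k−1). The bound is attained by the star {A : i ∈ A} for any fixed i ∈ [n]. Here C(426−1, 5−1) = C(425, 4) = 1340282550.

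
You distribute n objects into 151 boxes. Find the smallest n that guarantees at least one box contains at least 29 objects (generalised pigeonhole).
n = (29 − 1)·151 + 1 = 4229

By the generalised pigeonhole principle, to guarantee some box contains ≥ r objects we need more than (r − 1) · k objects total. Threshold: n = (r − 1) · k + 1. With r = 29 and k = 151: n = 28 · 151 + 1 = 4228 + 1 = 4229. For n = 4228 = 28 · 151, we can put exactly 28 objects in every box, avoiding 29 in any single one — so 4229 is tight.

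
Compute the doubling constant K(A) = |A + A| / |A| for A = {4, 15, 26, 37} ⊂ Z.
K = |A + A| / |A| = 7/4

Enumerate A + A = {a + b : a, b ∈ A}. With |A| = 4, there are |A|^2 = 16 ordered sum pairs; collecting distinct values, A + A = {8, 19, 30, 41, 52, 63, 74}, so |A + A| = 7. Thus K = 7/4. Here |A + A| = 2|A| − 1 = 7, the minimum possible — so K = 7/4 is minimal, which holds iff A is an arithmetic progression.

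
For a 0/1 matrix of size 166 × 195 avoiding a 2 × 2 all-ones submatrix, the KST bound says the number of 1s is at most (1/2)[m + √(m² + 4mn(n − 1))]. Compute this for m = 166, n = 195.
z(166, 195; 2, 2) ≤ (1/2)[166 + √(166² + 4·166·195·194)] = (1/2)[166 + √25146676] = 2590.3231

Kővári–Sós–Turán: let r_1, ..., r_166 be the row sums and z = Σ r_i the total number of 1s. Each pair of columns can share at most one row with both entries 1 (else a 2×2 all-ones block appears), so Σ_i C(r_i, 2) ≤ C(195, 2) = 18915. By convexity Σ_i C(r_i, 2) ≥ 166·C(z/166, 2) = z(z − 166)/(2·166), giving z² − 166z − 166·195·194 ≤ 0 and hence z ≤ (1/2)[166 + √(27556 + 4·6279780)] = (1/2)[166 + √25146676] ≈ (1/2)(166 + 5014.6461) = 2590.3231.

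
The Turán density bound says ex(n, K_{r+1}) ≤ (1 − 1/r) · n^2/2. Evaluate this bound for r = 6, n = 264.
Turán density bound = (5/6) · 264^2/2 = 29040

Turán's theorem: ex(n, K_{r+1}) is achieved by the complete r-partite Turán graph T(n, r) with parts as balanced as possible, and is at most (1 − 1/r) · n^2/2. For r = 6, n = 264: the density bound is (5/6) · 69696/2 = 29040. Since 6 ∣ 264, the Turán graph T(264, 6) has parts of equal size 44, and its edge count e(T(264, 6)) = 29040 attains the density bound exactly.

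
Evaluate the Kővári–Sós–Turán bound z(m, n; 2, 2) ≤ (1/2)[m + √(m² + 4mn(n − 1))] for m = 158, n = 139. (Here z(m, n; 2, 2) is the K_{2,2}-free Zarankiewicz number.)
z(158, 139; 2, 2) ≤ (1/2)[158 + √(158² + 4·158·139·138)] = (1/2)[158 + √12147988] = 1821.6982

Kővári–Sós–Turán: let r_1, ..., r_158 be the row sums and z = Σ r_i the total number of 1s. Each pair of columns can share at most one row with both entries 1 (else a 2×2 all-ones block appears), so Σ_i C(r_i, 2) ≤ C(139, 2) = 9591. By convexity Σ_i C(r_i, 2) ≥ 158·C(z/158, 2) = z(z − 158)/(2·158), giving z² − 158z − 158·139·138 ≤ 0 and hence z ≤ (1/2)[158 + √(24964 + 4·3030756)] = (1/2)[158 + √12147988] ≈ (1/2)(158 + 3485.3964) = 1821.6982.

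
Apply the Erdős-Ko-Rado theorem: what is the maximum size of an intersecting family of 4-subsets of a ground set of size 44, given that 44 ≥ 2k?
max |F| = C(43, 3) = 12341

The Erdős-Ko-Rado theorem states: for n ≥ 2k, an intersecting family of k-subsets of an n-element set has size at most C(n − 1, k − 1), with equality for 'star' families {A ⊆ [n] : |A| = k, i ∈ A} (fix an element i). For n = 44, k = 4: C(43, 3) = 12341.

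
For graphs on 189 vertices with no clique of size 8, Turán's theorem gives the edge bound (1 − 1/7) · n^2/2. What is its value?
Turán density bound = (6/7) · 189^2/2 = 15309

Turán's theorem: ex(n, K_{r+1}) is achieved by the complete r-partite Turán graph T(n, r) with parts as balanced as possible, and is at most (1 − 1/r) · n^2/2. For r = 7, n = 189: the density bound is (6/7) · 35721/2 = 15309. Since 7 ∣ 189, the Turán graph T(189, 7) has parts of equal size 27, and its edge count e(T(189, 7)) = 15309 attains the density bound exactly.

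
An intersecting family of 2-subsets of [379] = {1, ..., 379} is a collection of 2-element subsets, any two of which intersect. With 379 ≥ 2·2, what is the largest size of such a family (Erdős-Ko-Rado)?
max |F| = C(378, 1) = 378

Erdős-Ko-Rado (1961): when n ≥ 2k, max |F| = C(n−1, k−1). The bound is attained by the star {A : i ∈ A} for any fixed i ∈ [n]. Here C(379−1, 2−1) = C(378, 1) = 378.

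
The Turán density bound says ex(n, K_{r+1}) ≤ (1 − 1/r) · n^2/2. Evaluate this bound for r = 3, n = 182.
Turán density bound = (2/3) · 182^2/2 = 33124/3 ≈ 11041.3333

Turán's theorem: ex(n, K_{r+1}) is achieved by the complete r-partite Turán graph T(n, r) with parts as balanced as possible, and is at most (1 − 1/r) · n^2/2. For r = 3, n = 182: the density bound is (2/3) · 33124/2 = 33124/3 ≈ 11041.3333. The integer-valued extremum is e(T(182, 3)) = 11041, which is strictly less than the density bound 33124/3 since 3 ∤ 182 (the parts of T(182, 3) cannot all be equal).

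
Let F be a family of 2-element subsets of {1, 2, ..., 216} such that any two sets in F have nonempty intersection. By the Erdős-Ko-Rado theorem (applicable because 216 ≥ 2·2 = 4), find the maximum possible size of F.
max |F| = C(215, 1) = 215

Erdős-Ko-Rado (1961): when n ≥ 2k, max |F| = C(n−1, k−1). The bound is attained by the star {A : i ∈ A} for any fixed i ∈ [n]. Here C(216−1, 2−1) = C(215, 1) = 215.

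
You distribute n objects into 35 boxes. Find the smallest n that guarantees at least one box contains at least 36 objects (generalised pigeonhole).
n = (36 − 1)·35 + 1 = 1226

By the generalised pigeonhole principle, to guarantee some box contains ≥ r objects we need more than (r − 1) · k objects total. Threshold: n = (r − 1) · k + 1. With r = 36 and k = 35: n = 35 · 35 + 1 = 1225 + 1 = 1226. For n = 1225 = 35 · 35, we can put exactly 35 objects in every box, avoiding 36 in any single one — so 1226 is tight.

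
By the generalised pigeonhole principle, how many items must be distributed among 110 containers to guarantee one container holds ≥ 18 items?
n = (18 − 1)·110 + 1 = 1871

By the generalised pigeonhole principle, to guarantee some box contains ≥ r objects we need more than (r − 1) · k objects total. Threshold: n = (r − 1) · k + 1. With r = 18 and k = 110: n = 17 · 110 + 1 = 1870 + 1 = 1871. For n = 1870 = 17 · 110, we can put exactly 17 objects in every box, avoiding 18 in any single one — so 1871 is tight.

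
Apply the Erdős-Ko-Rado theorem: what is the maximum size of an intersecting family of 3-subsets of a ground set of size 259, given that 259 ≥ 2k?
max |F| = C(258, 2) = 33153

Erdős-Ko-Rado (1961): when n ≥ 2k, max |F| = C(n−1, k−1). The bound is attained by the star {A : i ∈ A} for any fixed i ∈ [n]. Here C(259−1, 3−1) = C(258, 2) = 33153.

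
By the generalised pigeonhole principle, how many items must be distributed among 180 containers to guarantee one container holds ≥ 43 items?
n = (43 − 1)·180 + 1 = 7561

By the generalised pigeonhole principle, to guarantee some box contains ≥ r objects we need more than (r − 1) · k objects total. Threshold: n = (r − 1) · k + 1. With r = 43 and k = 180: n = 42 · 180 + 1 = 7560 + 1 = 7561. For n = 7560 = 42 · 180, we can put exactly 42 objects in every box, avoiding 43 in any single one — so 7561 is tight.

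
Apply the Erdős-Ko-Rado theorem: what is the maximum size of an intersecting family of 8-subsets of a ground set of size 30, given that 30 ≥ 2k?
max |F| = C(29, 7) = 1560780

Erdős-Ko-Rado (1961): when n ≥ 2k, max |F| = C(n−1, k−1). The bound is attained by the star {A : i ∈ A} for any fixed i ∈ [n]. Here C(30−1, 8−1) = C(29, 7) = 1560780.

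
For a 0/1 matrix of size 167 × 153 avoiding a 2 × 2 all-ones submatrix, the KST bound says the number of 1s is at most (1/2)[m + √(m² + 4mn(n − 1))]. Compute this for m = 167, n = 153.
z(167, 153; 2, 2) ≤ (1/2)[167 + √(167² + 4·167·153·152)] = (1/2)[167 + √15562897] = 2055.9919

Kővári–Sós–Turán: let r_1, ..., r_167 be the row sums and z = Σ r_i the total number of 1s. Each pair of columns can share at most one row with both entries 1 (else a 2×2 all-ones block appears), so Σ_i C(r_i, 2) ≤ C(153, 2) = 11628. By convexity Σ_i C(r_i, 2) ≥ 167·C(z/167, 2) = z(z − 167)/(2·167), giving z² − 167z − 167·153·152 ≤ 0 and hence z ≤ (1/2)[167 + √(27889 + 4·3883752)] = (1/2)[167 + √15562897] ≈ (1/2)(167 + 3944.9838) = 2055.9919.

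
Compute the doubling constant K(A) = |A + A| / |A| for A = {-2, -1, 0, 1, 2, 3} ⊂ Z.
K = |A + A| / |A| = 11/6

Enumerate A + A = {a + b : a, b ∈ A}. With |A| = 6, there are |A|^2 = 36 ordered sum pairs; collecting distinct values, A + A = {-4, -3, -2, -1, 0, 1, 2, 3, 4, 5, 6}, so |A + A| = 11. Thus K = 11/6. Here |A + A| = 2|A| − 1 = 11, the minimum possible — so K = 11/6 is minimal, which holds iff A is an arithmetic progression.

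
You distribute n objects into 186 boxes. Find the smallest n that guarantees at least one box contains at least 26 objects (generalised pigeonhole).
n = (26 − 1)·186 + 1 = 4651

By the generalised pigeonhole principle, to guarantee some box contains ≥ r objects we need more than (r − 1) · k objects total. Threshold: n = (r − 1) · k + 1. With r = 26 and k = 186: n = 25 · 186 + 1 = 4650 + 1 = 4651. For n = 4650 = 25 · 186, we can put exactly 25 objects in every box, avoiding 26 in any single one — so 4651 is tight.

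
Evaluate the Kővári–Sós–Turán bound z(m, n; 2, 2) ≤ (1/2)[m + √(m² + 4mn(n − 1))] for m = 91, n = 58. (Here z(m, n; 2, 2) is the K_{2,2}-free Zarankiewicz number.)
z(91, 58; 2, 2) ≤ (1/2)[91 + √(91² + 4·91·58·57)] = (1/2)[91 + √1211665] = 595.8783

Kővári–Sós–Turán: let r_1, ..., r_91 be the row sums and z = Σ r_i the total number of 1s. Each pair of columns can share at most one row with both entries 1 (else a 2×2 all-ones block appears), so Σ_i C(r_i, 2) ≤ C(58, 2) = 1653. By convexity Σ_i C(r_i, 2) ≥ 91·C(z/91, 2) = z(z − 91)/(2·91), giving z² − 91z − 91·58·57 ≤ 0 and hence z ≤ (1/2)[91 + √(8281 + 4·300846)] = (1/2)[91 + √1211665] ≈ (1/2)(91 + 1100.7566) = 595.8783.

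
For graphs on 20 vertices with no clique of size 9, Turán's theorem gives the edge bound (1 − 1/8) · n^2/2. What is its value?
Turán density bound = (7/8) · 20^2/2 = 175

Turán's theorem: ex(n, K_{r+1}) is achieved by the complete r-partite Turán graph T(n, r) with parts as balanced as possible, and is at most (1 − 1/r) · n^2/2. For r = 8, n = 20: the density bound is (7/8) · 400/2 = 175. The integer-valued extremum is e(T(20, 8)) = 174, which is strictly less than the density bound 175 since 8 ∤ 20 (the parts of T(20, 8) cannot all be equal).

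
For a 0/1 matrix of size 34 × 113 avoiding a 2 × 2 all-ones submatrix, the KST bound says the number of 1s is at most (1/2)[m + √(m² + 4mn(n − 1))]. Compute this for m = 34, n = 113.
z(34, 113; 2, 2) ≤ (1/2)[34 + √(34² + 4·34·113·112)] = (1/2)[34 + √1722372] = 673.1959

Kővári–Sós–Turán: let r_1, ..., r_34 be the row sums and z = Σ r_i the total number of 1s. Each pair of columns can share at most one row with both entries 1 (else a 2×2 all-ones block appears), so Σ_i C(r_i, 2) ≤ C(113, 2) = 6328. By convexity Σ_i C(r_i, 2) ≥ 34·C(z/34, 2) = z(z − 34)/(2·34), giving z² − 34z − 34·113·112 ≤ 0 and hence z ≤ (1/2)[34 + √(1156 + 4·430304)] = (1/2)[34 + √1722372] ≈ (1/2)(34 + 1312.3917) = 673.1959.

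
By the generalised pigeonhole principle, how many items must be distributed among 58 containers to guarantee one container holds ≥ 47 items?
n = (47 − 1)·58 + 1 = 2669

By the generalised pigeonhole principle, to guarantee some box contains ≥ r objects we need more than (r − 1) · k objects total. Threshold: n = (r − 1) · k + 1. With r = 47 and k = 58: n = 46 · 58 + 1 = 2668 + 1 = 2669. For n = 2668 = 46 · 58, we can put exactly 46 objects in every box, avoiding 47 in any single one — so 2669 is tight.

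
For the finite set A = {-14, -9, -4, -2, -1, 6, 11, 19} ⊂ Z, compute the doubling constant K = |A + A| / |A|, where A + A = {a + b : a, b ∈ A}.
K = |A + A| / |A| = 28/8 = 7/2

Enumerate A + A = {a + b : a, b ∈ A}. With |A| = 8, there are |A|^2 = 64 ordered sum pairs; collecting distinct values, A + A = {-28, -23, -18, -16, -15, -13, -11, -10, -8, -6, -5, -4, -3, -2, 2, 4, 5, 7, 9, 10, 12, 15, 17, 18, 22, 25, 30, 38}, so |A + A| = 28. Thus K = 28/8 = 7/2. For comparison, the minimum possible |A + A| over all 8-element sets is 2·8 − 1 = 15 (so min K = 15/8), attained only by arithmetic progressions.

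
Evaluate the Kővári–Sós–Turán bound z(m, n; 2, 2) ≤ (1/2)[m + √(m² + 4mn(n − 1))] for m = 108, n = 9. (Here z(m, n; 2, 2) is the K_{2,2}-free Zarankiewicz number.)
z(108, 9; 2, 2) ≤ (1/2)[108 + √(108² + 4·108·9·8)] = (1/2)[108 + √42768] = 157.4021

Kővári–Sós–Turán: let r_1, ..., r_108 be the row sums and z = Σ r_i the total number of 1s. Each pair of columns can share at most one row with both entries 1 (else a 2×2 all-ones block appears), so Σ_i C(r_i, 2) ≤ C(9, 2) = 36. By convexity Σ_i C(r_i, 2) ≥ 108·C(z/108, 2) = z(z − 108)/(2·108), giving z² − 108z − 108·9·8 ≤ 0 and hence z ≤ (1/2)[108 + √(11664 + 4·7776)] = (1/2)[108 + √42768] ≈ (1/2)(108 + 206.8043) = 157.4021.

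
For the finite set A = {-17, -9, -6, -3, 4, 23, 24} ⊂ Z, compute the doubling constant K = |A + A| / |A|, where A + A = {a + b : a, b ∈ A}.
K = |A + A| / |A| = 27/7

Enumerate A + A = {a + b : a, b ∈ A}. With |A| = 7, there are |A|^2 = 49 ordered sum pairs; collecting distinct values, A + A = {-34, -26, -23, -20, -18, -15, -13, -12, -9, -6, -5, -2, 1, 6, 7, 8, 14, 15, 17, 18, 20, 21, 27, 28, 46, 47, 48}, so |A + A| = 27. Thus K = 27/7. For comparison, the minimum possible |A + A| over all 7-element sets is 2·7 − 1 = 13 (so min K = 13/7), attained only by arithmetic progressions.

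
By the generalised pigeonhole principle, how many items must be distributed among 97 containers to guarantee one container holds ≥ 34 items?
n = (34 − 1)·97 + 1 = 3202

By the generalised pigeonhole principle, to guarantee some box contains ≥ r objects we need more than (r − 1) · k objects total. Threshold: n = (r − 1) · k + 1. With r = 34 and k = 97: n = 33 · 97 + 1 = 3201 + 1 = 3202. For n = 3201 = 33 · 97, we can put exactly 33 objects in every box, avoiding 34 in any single one — so 3202 is tight.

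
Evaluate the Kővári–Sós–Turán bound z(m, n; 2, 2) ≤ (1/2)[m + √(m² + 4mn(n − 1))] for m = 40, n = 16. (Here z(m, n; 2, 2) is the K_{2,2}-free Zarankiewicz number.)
z(40, 16; 2, 2) ≤ (1/2)[40 + √(40² + 4·40·16·15)] = (1/2)[40 + √40000] = 120

Kővári–Sós–Turán: let r_1, ..., r_40 be the row sums and z = Σ r_i the total number of 1s. Each pair of columns can share at most one row with both entries 1 (else a 2×2 all-ones block appears), so Σ_i C(r_i, 2) ≤ C(16, 2) = 120. By convexity Σ_i C(r_i, 2) ≥ 40·C(z/40, 2) = z(z − 40)/(2·40), giving z² − 40z − 40·16·15 ≤ 0 and hence z ≤ (1/2)[40 + √(1600 + 4·9600)] = (1/2)[40 + √40000] ≈ (1/2)(40 + 200) = 120.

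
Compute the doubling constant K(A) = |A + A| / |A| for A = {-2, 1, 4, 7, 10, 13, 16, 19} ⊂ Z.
K = |A + A| / |A| = 15/8

Enumerate A + A = {a + b : a, b ∈ A}. With |A| = 8, there are |A|^2 = 64 ordered sum pairs; collecting distinct values, A + A = {-4, -1, 2, 5, 8, 11, 14, 17, 20, 23, 26, 29, 32, 35, 38}, so |A + A| = 15. Thus K = 15/8. Here |A + A| = 2|A| − 1 = 15, the minimum possible — so K = 15/8 is minimal, which holds iff A is an arithmetic progression.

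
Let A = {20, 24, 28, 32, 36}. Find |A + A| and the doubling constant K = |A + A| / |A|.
K = |A + A| / |A| = 9/5

Enumerate A + A = {a + b : a, b ∈ A}. With |A| = 5, there are |A|^2 = 25 ordered sum pairs; collecting distinct values, A + A = {40, 44, 48, 52, 56, 60, 64, 68, 72}, so |A + A| = 9. Thus K = 9/5. Here |A + A| = 2|A| − 1 = 9, the minimum possible — so K = 9/5 is minimal, which holds iff A is an arithmetic progression.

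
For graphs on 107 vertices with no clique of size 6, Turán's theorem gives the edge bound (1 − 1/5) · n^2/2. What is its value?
Turán density bound = (4/5) · 107^2/2 = 22898/5 ≈ 4579.6

Turán's theorem: ex(n, K_{r+1}) is achieved by the complete r-partite Turán graph T(n, r) with parts as balanced as possible, and is at most (1 − 1/r) · n^2/2. For r = 5, n = 107: the density bound is (4/5) · 11449/2 = 22898/5 ≈ 4579.6. The integer-valued extremum is e(T(107, 5)) = 4579, which is strictly less than the density bound 22898/5 since 5 ∤ 107 (the parts of T(107, 5) cannot all be equal).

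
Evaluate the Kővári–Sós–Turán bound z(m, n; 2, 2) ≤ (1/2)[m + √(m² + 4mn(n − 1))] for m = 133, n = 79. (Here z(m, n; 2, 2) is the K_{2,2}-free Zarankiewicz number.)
z(133, 79; 2, 2) ≤ (1/2)[133 + √(133² + 4·133·79·78)] = (1/2)[133 + √3295873] = 974.227

Kővári–Sós–Turán: let r_1, ..., r_133 be the row sums and z = Σ r_i the total number of 1s. Each pair of columns can share at most one row with both entries 1 (else a 2×2 all-ones block appears), so Σ_i C(r_i, 2) ≤ C(79, 2) = 3081. By convexity Σ_i C(r_i, 2) ≥ 133·C(z/133, 2) = z(z − 133)/(2·133), giving z² − 133z − 133·79·78 ≤ 0 and hence z ≤ (1/2)[133 + √(17689 + 4·819546)] = (1/2)[133 + √3295873] ≈ (1/2)(133 + 1815.4539) = 974.227.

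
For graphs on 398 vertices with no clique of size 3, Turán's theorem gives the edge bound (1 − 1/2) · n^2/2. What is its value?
Turán density bound = (1/2) · 398^2/2 = 39601

Turán's theorem: ex(n, K_{r+1}) is achieved by the complete r-partite Turán graph T(n, r) with parts as balanced as possible, and is at most (1 − 1/r) · n^2/2. For r = 2, n = 398: the density bound is (1/2) · 158404/2 = 39601. Since 2 ∣ 398, the Turán graph T(398, 2) has parts of equal size 199, and its edge count e(T(398, 2)) = 39601 attains the density bound exactly.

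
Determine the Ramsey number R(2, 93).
R(2, 93) = 93

R(2, k) = k for all k ≥ 2: in a 2-colouring of K_k, either some edge is red (a red K_2) or all edges are blue (a blue K_k). And K_{92} coloured all-blue has no blue K_93, so R(2, 93) > 92. Hence R(2, 93) = 93.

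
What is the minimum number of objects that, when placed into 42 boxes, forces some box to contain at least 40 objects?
n = (40 − 1)·42 + 1 = 1639

By the generalised pigeonhole principle, to guarantee some box contains ≥ r objects we need more than (r − 1) · k objects total. Threshold: n = (r − 1) · k + 1. With r = 40 and k = 42: n = 39 · 42 + 1 = 1638 + 1 = 1639. For n = 1638 = 39 · 42, we can put exactly 39 objects in every box, avoiding 40 in any single one — so 1639 is tight.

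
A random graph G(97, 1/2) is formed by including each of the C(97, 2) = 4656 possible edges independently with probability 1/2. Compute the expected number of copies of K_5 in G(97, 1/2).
E[# K_5] = C(97, 5) · (1/2)^C(5, 2) = 64446024 / 2^10 = 8055753/128 = 62935.5703125

For each 5-subset S of vertices (there are C(97, 5) = 64446024 such S), let X_S = 1 if S induces a K_5 (all C(5, 2) = 10 edges present). Then P(X_S = 1) = (1/2)^10 = 1/1024. By linearity of expectation, E[# K_5] = C(97, 5) · (1/2)^10 = 64446024 / 1024 = 8055753/128 = 62935.5703125.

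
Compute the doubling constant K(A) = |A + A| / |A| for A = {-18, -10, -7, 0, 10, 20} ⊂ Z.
K = |A + A| / |A| = 18/6 = 3

Enumerate A + A = {a + b : a, b ∈ A}. With |A| = 6, there are |A|^2 = 36 ordered sum pairs; collecting distinct values, A + A = {-36, -28, -25, -20, -18, -17, -14, -10, -8, -7, 0, 2, 3, 10, 13, 20, 30, 40}, so |A + A| = 18. Thus K = 18/6 = 3. For comparison, the minimum possible |A + A| over all 6-element sets is 2·6 − 1 = 11 (so min K = 11/6), attained only by arithmetic progressions.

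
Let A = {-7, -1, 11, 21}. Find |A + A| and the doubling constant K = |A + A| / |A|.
K = |A + A| / |A| = 10/4 = 5/2

Enumerate A + A = {a + b : a, b ∈ A}. With |A| = 4, there are |A|^2 = 16 ordered sum pairs; collecting distinct values, A + A = {-14, -8, -2, 4, 10, 14, 20, 22, 32, 42}, so |A + A| = 10. Thus K = 10/4 = 5/2. For comparison, the minimum possible |A + A| over all 4-element sets is 2·4 − 1 = 7 (so min K = 7/4), attained only by arithmetic progressions.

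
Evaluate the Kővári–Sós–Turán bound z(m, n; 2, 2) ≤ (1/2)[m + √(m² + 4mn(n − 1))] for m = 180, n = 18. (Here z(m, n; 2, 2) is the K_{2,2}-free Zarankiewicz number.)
z(180, 18; 2, 2) ≤ (1/2)[180 + √(180² + 4·180·18·17)] = (1/2)[180 + √252720] = 341.3563

Kővári–Sós–Turán: let r_1, ..., r_180 be the row sums and z = Σ r_i the total number of 1s. Each pair of columns can share at most one row with both entries 1 (else a 2×2 all-ones block appears), so Σ_i C(r_i, 2) ≤ C(18, 2) = 153. By convexity Σ_i C(r_i, 2) ≥ 180·C(z/180, 2) = z(z − 180)/(2·180), giving z² − 180z − 180·18·17 ≤ 0 and hence z ≤ (1/2)[180 + √(32400 + 4·55080)] = (1/2)[180 + √252720] ≈ (1/2)(180 + 502.7126) = 341.3563.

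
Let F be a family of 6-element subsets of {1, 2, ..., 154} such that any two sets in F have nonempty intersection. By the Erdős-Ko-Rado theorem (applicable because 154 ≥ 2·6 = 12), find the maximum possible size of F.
max |F| = C(153, 5) = 654045930

Erdős-Ko-Rado (1961): when n ≥ 2k, max |F| = C(n−1, k−1). The bound is attained by the star {A : i ∈ A} for any fixed i ∈ [n]. Here C(154−1, 6−1) = C(153, 5) = 654045930.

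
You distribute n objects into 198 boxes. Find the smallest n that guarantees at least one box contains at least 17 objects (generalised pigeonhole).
n = (17 − 1)·198 + 1 = 3169

By the generalised pigeonhole principle, to guarantee some box contains ≥ r objects we need more than (r − 1) · k objects total. Threshold: n = (r − 1) · k + 1. With r = 17 and k = 198: n = 16 · 198 + 1 = 3168 + 1 = 3169. For n = 3168 = 16 · 198, we can put exactly 16 objects in every box, avoiding 17 in any single one — so 3169 is tight.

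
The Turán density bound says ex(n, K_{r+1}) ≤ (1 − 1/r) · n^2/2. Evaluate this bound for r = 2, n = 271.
Turán density bound = (1/2) · 271^2/2 = 73441/4 ≈ 18360.25

Turán's theorem: ex(n, K_{r+1}) is achieved by the complete r-partite Turán graph T(n, r) with parts as balanced as possible, and is at most (1 − 1/r) · n^2/2. For r = 2, n = 271: the density bound is (1/2) · 73441/2 = 73441/4 ≈ 18360.25. The integer-valued extremum is e(T(271, 2)) = 18360, which is strictly less than the density bound 73441/4 since 2 ∤ 271 (the parts of T(271, 2) cannot all be equal).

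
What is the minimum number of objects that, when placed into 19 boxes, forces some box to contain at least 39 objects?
n = (39 − 1)·19 + 1 = 723

By the generalised pigeonhole principle, to guarantee some box contains ≥ r objects we need more than (r − 1) · k objects total. Threshold: n = (r − 1) · k + 1. With r = 39 and k = 19: n = 38 · 19 + 1 = 722 + 1 = 723. For n = 722 = 38 · 19, we can put exactly 38 objects in every box, avoiding 39 in any single one — so 723 is tight.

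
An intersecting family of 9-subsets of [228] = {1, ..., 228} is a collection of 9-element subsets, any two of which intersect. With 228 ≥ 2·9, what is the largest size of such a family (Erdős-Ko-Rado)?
max |F| = C(227, 8) = 154353720249300

The Erdős-Ko-Rado theorem states: for n ≥ 2k, an intersecting family of k-subsets of an n-element set has size at most C(n − 1, k − 1), with equality for 'star' families {A ⊆ [n] : |A| = k, i ∈ A} (fix an element i). For n = 228, k = 9: C(227, 8) = 154353720249300.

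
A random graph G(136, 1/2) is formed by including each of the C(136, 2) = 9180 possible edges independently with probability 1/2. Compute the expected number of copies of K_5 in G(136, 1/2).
E[# K_5] = C(136, 5) · (1/2)^C(5, 2) = 359933112 / 2^10 = 44991639/128 = 351497.1796875

For each 5-subset S of vertices (there are C(136, 5) = 359933112 such S), let X_S = 1 if S induces a K_5 (all C(5, 2) = 10 edges present). Then P(X_S = 1) = (1/2)^10 = 1/1024. By linearity of expectation, E[# K_5] = C(136, 5) · (1/2)^10 = 359933112 / 1024 = 44991639/128 = 351497.1796875.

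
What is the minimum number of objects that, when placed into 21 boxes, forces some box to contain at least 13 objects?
n = (13 − 1)·21 + 1 = 253

By the generalised pigeonhole principle, to guarantee some box contains ≥ r objects we need more than (r − 1) · k objects total. Threshold: n = (r − 1) · k + 1. With r = 13 and k = 21: n = 12 · 21 + 1 = 252 + 1 = 253. For n = 252 = 12 · 21, we can put exactly 12 objects in every box, avoiding 13 in any single one — so 253 is tight.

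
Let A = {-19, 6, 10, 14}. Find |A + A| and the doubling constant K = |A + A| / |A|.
K = |A + A| / |A| = 9/4

Enumerate A + A = {a + b : a, b ∈ A}. With |A| = 4, there are |A|^2 = 16 ordered sum pairs; collecting distinct values, A + A = {-38, -13, -9, -5, 12, 16, 20, 24, 28}, so |A + A| = 9. Thus K = 9/4. For comparison, the minimum possible |A + A| over all 4-element sets is 2·4 − 1 = 7 (so min K = 7/4), attained only by arithmetic progressions.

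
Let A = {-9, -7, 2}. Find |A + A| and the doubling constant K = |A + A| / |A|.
K = |A + A| / |A| = 6/3 = 2

Enumerate A + A = {a + b : a, b ∈ A}. With |A| = 3, there are |A|^2 = 9 ordered sum pairs; collecting distinct values, A + A = {-18, -16, -14, -7, -5, 4}, so |A + A| = 6. Thus K = 6/3 = 2. For comparison, the minimum possible |A + A| over all 3-element sets is 2·3 − 1 = 5 (so min K = 5/3), attained only by arithmetic progressions.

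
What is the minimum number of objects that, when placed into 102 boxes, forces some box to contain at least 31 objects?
n = (31 − 1)·102 + 1 = 3061

By the generalised pigeonhole principle, to guarantee some box contains ≥ r objects we need more than (r − 1) · k objects total. Threshold: n = (r − 1) · k + 1. With r = 31 and k = 102: n = 30 · 102 + 1 = 3060 + 1 = 3061. For n = 3060 = 30 · 102, we can put exactly 30 objects in every box, avoiding 31 in any single one — so 3061 is tight.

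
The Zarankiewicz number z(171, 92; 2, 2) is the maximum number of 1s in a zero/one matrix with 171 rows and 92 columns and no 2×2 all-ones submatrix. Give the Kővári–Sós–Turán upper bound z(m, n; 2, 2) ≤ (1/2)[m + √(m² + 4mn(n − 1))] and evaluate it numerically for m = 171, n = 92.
z(171, 92; 2, 2) ≤ (1/2)[171 + √(171² + 4·171·92·91)] = (1/2)[171 + √5755689] = 1285.0509

Kővári–Sós–Turán: let r_1, ..., r_171 be the row sums and z = Σ r_i the total number of 1s. Each pair of columns can share at most one row with both entries 1 (else a 2×2 all-ones block appears), so Σ_i C(r_i, 2) ≤ C(92, 2) = 4186. By convexity Σ_i C(r_i, 2) ≥ 171·C(z/171, 2) = z(z − 171)/(2·171), giving z² − 171z − 171·92·91 ≤ 0 and hence z ≤ (1/2)[171 + √(29241 + 4·1431612)] = (1/2)[171 + √5755689] ≈ (1/2)(171 + 2399.1017) = 1285.0509.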